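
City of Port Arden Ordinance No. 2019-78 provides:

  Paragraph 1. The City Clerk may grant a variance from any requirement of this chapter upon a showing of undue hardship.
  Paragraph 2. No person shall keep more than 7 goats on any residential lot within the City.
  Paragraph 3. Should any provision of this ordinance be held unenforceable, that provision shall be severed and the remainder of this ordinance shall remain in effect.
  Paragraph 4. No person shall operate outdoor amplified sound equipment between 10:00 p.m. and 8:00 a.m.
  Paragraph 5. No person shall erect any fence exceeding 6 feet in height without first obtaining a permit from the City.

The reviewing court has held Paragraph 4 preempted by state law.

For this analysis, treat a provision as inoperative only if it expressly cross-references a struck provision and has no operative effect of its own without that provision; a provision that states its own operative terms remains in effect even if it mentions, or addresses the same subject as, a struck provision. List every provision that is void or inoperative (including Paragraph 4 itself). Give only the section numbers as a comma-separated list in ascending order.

4

Paragraph 4 is struck. No other provision's operative terms depend on Paragraph 4. Paragraph 3 is a severability clause and preserves every provision that can still be given independent effect. The provisions still in force are Paragraph 1, Paragraph 2, Paragraph 3, and Paragraph 5.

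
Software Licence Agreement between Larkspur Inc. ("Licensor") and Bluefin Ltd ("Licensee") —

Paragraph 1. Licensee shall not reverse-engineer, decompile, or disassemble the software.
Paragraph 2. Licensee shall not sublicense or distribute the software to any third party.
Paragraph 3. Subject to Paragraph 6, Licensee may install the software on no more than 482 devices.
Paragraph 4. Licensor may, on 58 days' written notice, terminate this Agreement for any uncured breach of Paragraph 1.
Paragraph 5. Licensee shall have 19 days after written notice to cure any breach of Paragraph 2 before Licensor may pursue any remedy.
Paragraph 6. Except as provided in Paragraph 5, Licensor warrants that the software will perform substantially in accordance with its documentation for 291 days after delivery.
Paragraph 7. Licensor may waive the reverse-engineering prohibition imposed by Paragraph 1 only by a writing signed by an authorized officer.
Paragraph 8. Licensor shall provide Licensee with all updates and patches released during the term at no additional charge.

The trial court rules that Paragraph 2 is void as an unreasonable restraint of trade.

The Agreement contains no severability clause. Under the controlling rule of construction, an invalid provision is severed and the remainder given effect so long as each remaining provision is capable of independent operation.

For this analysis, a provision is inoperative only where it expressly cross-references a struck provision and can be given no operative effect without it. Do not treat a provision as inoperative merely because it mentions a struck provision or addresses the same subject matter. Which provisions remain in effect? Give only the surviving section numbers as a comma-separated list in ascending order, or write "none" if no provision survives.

1, 3, 4, 6, 7, 8

Paragraph 2 is struck. Paragraph 5 has no operative effect of its own apart from Paragraph 2 and is therefore inoperative. Paragraph 6 mentions Paragraph 5 but its own obligation stands independently of Paragraph 5, so Paragraph 6 is not affected. With no severability clause, the stated default rule severs what cannot stand and enforces each remaining provision that can operate on its own. That leaves Paragraph 1, Paragraph 3, Paragraph 4, Paragraph 6, Paragraph 7, and Paragraph 8 in effect.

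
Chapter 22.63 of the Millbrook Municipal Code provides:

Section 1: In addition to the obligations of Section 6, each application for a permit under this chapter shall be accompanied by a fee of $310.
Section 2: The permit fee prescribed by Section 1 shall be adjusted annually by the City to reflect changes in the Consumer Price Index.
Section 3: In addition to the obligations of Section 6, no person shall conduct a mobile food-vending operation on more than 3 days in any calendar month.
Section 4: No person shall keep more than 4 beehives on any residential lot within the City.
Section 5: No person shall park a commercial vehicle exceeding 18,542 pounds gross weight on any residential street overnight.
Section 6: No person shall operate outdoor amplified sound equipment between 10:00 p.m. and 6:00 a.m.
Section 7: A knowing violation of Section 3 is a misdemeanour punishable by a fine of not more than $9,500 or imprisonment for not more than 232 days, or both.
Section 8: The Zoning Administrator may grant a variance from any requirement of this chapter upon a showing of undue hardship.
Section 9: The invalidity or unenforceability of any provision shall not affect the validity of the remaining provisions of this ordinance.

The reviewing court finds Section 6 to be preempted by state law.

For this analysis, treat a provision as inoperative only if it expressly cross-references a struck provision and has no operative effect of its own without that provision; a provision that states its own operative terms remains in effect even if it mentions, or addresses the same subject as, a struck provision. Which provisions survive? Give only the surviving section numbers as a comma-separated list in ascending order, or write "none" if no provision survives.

1, 2, 3, 4, 5, 7, 8, 9

Section 6 is struck. Section 1 mentions Section 6 but its own obligation stands independently of Section 6, so Section 1 is not affected. Section 3 mentions Section 6 but its own obligation stands independently of Section 6, so Section 3 is not affected. No other provision's operative terms depend on Section 6. Under the severability clause in Section 9, the remaining provisions continue in force. The provisions still in force are Section 1, Section 2, Section 3, Section 4, Section 5, Section 7, Section 8, and Section 9.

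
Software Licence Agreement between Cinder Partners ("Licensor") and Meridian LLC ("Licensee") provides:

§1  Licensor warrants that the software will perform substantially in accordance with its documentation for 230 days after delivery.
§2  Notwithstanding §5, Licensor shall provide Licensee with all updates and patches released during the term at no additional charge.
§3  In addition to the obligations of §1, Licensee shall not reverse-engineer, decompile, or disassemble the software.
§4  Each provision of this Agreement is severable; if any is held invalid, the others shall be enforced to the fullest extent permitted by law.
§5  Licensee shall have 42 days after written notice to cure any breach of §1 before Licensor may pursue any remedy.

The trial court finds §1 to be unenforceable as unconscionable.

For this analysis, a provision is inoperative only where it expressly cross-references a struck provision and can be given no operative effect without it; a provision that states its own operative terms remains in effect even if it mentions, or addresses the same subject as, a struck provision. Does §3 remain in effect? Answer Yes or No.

§1 is struck. §5 operates only by reference to §1, so it falls with §1. §2 mentions §5 but its own obligation stands independently of §5, so §2 is not affected. §3 mentions §1 but its own obligation stands independently of §1, so §3 is not affected. Under the severability clause in §4, the remaining provisions continue in force. The provisions still in force are §2, §3, and §4. §3 is among the surviving provisions, so the answer is yes.

Yes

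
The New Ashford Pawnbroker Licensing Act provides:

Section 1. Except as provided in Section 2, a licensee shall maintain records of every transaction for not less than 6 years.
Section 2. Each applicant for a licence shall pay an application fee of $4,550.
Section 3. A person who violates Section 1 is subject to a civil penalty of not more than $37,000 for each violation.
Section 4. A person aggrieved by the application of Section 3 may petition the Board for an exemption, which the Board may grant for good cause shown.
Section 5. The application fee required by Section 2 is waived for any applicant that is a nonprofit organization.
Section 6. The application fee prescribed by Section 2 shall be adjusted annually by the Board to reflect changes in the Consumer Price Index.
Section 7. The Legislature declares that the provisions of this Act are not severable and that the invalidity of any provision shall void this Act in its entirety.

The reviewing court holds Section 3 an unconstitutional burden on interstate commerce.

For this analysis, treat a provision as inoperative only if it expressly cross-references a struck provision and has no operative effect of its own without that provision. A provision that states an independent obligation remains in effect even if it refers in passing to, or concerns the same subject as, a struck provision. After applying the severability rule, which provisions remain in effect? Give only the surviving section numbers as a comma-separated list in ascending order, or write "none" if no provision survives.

Section 3 is struck. Section 4 has no operative effect of its own apart from Section 3 and is therefore inoperative. Section 7 provides that the Act is not severable, so the invalidity of any one provision voids the entire Act. No provision of the Act survives.

none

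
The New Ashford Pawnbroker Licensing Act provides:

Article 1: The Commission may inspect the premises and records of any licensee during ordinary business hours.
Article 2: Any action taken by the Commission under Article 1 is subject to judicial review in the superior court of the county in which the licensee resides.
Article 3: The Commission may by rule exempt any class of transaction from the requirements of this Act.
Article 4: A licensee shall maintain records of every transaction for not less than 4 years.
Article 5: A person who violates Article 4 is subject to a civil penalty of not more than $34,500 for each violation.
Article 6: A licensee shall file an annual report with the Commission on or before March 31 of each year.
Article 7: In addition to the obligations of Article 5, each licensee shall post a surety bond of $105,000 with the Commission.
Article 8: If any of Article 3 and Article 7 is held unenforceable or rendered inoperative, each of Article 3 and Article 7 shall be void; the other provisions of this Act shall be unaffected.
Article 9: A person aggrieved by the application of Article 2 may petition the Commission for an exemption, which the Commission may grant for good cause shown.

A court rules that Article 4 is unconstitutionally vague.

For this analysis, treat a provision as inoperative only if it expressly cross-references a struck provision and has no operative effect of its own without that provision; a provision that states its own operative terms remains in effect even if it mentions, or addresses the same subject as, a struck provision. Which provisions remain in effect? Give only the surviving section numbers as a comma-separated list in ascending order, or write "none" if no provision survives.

Article 4 is struck. Article 5 merely fixes the civil penalty for violating Article 4; with Article 4 gone it has nothing to operate on and falls away. Article 7 mentions Article 5 but its own obligation stands independently of Article 5, so Article 7 is not affected. Article 8 ties Article 3 and Article 7 together, but none of those is affected here; the remaining provisions continue in force under Article 8. The provisions still in force are Article 1, Article 2, Article 3, Article 6, Article 7, Article 8, and Article 9.

1, 2, 3, 6, 7, 8, 9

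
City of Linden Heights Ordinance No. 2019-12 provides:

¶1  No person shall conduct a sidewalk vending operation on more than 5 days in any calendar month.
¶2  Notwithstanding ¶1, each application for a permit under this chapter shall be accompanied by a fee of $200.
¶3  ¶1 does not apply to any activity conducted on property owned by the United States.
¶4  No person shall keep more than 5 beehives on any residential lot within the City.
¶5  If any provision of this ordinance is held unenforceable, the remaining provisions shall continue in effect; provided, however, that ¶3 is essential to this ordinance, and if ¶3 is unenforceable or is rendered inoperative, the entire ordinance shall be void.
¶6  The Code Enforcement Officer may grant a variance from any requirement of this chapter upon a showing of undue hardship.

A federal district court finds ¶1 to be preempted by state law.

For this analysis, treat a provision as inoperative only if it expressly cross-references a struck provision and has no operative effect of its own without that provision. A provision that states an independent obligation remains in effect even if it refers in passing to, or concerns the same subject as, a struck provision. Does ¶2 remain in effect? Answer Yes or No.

¶1 is struck. ¶3 has no operative effect of its own apart from ¶1 and is therefore inoperative. ¶5 makes ¶3 an essential term, and ¶3 has been rendered inoperative by the cascade; under ¶5, the entire ordinance is therefore void. No provision of the ordinance survives. ¶2 is among the inoperative provisions, so the answer is no.

No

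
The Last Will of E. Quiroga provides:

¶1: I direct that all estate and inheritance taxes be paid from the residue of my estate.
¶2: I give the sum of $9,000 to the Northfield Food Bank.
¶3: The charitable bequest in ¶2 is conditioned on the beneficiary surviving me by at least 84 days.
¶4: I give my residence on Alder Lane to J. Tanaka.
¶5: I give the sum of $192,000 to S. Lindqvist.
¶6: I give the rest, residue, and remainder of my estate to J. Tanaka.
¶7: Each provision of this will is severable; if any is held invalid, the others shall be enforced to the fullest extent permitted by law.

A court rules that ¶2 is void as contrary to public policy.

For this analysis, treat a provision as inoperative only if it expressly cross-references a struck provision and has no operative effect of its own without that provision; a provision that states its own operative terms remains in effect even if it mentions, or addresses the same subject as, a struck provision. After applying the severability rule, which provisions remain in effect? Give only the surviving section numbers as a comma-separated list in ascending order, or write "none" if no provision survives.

¶2 is struck. ¶3 merely fixes the survivorship condition on ¶2; with ¶2 gone it has nothing to operate on and falls away. ¶7 is a severability clause and preserves every provision that can still be given independent effect. ¶1, ¶4, ¶5, ¶6, and ¶7 remain in effect.

1, 4, 5, 6, 7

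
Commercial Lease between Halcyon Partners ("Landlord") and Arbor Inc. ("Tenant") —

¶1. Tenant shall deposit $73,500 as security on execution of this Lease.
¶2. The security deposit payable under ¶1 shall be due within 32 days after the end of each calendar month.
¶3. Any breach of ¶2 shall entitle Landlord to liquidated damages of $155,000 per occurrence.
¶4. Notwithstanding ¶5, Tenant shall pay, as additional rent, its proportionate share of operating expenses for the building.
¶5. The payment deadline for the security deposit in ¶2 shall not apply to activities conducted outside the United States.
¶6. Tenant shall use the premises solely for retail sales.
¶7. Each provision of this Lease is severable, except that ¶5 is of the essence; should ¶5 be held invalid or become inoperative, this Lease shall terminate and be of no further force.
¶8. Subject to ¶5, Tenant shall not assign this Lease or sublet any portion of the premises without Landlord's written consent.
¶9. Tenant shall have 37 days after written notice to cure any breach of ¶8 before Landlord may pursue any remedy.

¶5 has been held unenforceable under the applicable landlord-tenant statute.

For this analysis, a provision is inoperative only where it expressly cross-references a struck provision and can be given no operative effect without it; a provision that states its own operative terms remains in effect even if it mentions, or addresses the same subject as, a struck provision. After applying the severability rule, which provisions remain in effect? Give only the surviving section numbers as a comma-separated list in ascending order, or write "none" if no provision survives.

none

¶5 is struck. No other provision's operative terms depend on ¶5. ¶7 makes ¶5 an essential term, and ¶5 is the provision held invalid; under ¶7, the entire Lease is therefore void. No provision of the Lease survives.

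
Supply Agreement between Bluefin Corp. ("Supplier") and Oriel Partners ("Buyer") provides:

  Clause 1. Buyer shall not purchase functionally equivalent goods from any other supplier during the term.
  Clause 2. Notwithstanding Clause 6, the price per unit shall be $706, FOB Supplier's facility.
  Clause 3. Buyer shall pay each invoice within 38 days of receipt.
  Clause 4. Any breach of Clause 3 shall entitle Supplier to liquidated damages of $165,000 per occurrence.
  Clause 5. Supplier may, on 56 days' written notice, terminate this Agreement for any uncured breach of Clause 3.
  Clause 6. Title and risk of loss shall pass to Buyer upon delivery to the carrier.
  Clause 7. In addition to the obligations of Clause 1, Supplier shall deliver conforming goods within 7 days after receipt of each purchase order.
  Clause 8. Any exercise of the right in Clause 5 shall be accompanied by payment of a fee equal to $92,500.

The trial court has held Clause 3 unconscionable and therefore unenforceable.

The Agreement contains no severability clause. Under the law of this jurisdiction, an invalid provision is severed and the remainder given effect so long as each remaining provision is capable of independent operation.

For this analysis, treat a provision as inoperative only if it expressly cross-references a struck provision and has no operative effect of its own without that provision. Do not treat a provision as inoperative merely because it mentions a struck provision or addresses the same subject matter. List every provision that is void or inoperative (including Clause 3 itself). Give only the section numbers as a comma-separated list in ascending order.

Clause 3 is struck. Clause 4 operates only by reference to Clause 3, so it falls with Clause 3. The only function of Clause 5 is the termination right for breach of Clause 3, so it cannot stand once Clause 3 is removed. Clause 8 has no operative effect of its own apart from Clause 5 and is therefore inoperative. With no severability clause, the stated default rule severs what cannot stand and enforces each remaining provision that can operate on its own. That leaves Clause 1, Clause 2, Clause 6, and Clause 7 in effect.

3, 4, 5, 8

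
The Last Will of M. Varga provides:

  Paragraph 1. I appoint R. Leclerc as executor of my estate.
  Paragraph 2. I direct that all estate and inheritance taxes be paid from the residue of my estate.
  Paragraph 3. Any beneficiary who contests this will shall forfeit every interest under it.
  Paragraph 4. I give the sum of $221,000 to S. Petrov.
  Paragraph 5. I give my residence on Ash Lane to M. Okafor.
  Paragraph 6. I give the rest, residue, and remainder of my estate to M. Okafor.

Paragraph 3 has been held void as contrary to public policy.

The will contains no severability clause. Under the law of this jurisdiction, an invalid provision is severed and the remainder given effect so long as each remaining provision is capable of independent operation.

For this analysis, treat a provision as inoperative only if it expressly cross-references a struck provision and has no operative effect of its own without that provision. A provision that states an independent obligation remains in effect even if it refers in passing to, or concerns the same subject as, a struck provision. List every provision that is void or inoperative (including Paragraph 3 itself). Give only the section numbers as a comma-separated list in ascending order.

3

Paragraph 3 is struck. Nothing else in the will is defined by reference to Paragraph 3. With no severability clause, the stated default rule severs what cannot stand and enforces each remaining provision that can operate on its own. That leaves Paragraph 1, Paragraph 2, Paragraph 4, Paragraph 5, and Paragraph 6 in effect.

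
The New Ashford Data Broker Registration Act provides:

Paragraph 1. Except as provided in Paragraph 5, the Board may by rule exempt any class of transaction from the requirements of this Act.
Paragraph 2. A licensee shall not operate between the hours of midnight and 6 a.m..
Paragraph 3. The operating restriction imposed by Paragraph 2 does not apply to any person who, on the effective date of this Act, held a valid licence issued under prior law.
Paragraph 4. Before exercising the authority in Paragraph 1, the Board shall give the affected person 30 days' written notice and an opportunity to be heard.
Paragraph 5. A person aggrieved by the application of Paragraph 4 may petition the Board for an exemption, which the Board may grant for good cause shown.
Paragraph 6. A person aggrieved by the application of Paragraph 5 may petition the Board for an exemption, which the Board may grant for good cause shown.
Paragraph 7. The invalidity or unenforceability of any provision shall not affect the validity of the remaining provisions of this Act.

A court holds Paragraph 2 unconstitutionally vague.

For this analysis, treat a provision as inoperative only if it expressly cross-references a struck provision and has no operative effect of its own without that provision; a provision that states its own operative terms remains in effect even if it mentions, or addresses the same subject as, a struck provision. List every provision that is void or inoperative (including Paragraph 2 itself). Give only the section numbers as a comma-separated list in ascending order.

Paragraph 2 is struck. The only function of Paragraph 3 is the grandfather exemption from Paragraph 2, so it cannot stand once Paragraph 2 is removed. Paragraph 7 is a severability clause and preserves every provision that can still be given independent effect. The provisions still in force are Paragraph 1, Paragraph 4, Paragraph 5, Paragraph 6, and Paragraph 7.

2, 3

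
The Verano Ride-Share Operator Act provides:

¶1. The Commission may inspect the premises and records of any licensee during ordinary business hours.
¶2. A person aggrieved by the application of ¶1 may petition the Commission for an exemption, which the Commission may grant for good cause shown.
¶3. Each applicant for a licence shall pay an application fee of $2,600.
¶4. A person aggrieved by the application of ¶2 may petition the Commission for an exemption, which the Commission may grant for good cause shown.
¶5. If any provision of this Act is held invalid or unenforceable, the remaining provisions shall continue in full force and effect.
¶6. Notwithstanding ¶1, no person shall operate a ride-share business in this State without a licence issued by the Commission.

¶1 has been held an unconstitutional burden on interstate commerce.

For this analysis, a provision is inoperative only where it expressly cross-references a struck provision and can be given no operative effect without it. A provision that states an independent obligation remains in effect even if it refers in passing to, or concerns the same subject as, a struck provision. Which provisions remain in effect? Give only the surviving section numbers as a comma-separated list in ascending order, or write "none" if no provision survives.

3, 5, 6

¶1 is struck. ¶2 operates only by reference to ¶1, so it falls with ¶1. ¶4 has no operative effect of its own apart from ¶2 and is therefore inoperative. ¶6 mentions ¶1 but its own obligation stands independently of ¶1, so ¶6 is not affected. ¶5 is a severability clause and preserves every provision that can still be given independent effect. ¶3, ¶5, and ¶6 remain in effect.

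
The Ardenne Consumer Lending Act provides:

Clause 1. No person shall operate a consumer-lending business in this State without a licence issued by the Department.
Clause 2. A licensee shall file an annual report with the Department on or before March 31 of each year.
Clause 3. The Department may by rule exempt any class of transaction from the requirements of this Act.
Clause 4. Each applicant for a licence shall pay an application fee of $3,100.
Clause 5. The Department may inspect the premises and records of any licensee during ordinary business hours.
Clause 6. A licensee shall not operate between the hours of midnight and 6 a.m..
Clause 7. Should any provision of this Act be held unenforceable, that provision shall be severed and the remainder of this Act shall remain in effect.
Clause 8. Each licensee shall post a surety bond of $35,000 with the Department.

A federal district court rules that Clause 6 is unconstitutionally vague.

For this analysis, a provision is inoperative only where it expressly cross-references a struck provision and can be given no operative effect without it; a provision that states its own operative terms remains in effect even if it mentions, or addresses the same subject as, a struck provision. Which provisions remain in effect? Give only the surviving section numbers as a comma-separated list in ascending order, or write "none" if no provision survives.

Clause 6 is struck. No other provision's operative terms depend on Clause 6. Under the severability clause in Clause 7, the remaining provisions continue in force. Clause 1, Clause 2, Clause 3, Clause 4, Clause 5, Clause 7, and Clause 8 remain in effect.

1, 2, 3, 4, 5, 7, 8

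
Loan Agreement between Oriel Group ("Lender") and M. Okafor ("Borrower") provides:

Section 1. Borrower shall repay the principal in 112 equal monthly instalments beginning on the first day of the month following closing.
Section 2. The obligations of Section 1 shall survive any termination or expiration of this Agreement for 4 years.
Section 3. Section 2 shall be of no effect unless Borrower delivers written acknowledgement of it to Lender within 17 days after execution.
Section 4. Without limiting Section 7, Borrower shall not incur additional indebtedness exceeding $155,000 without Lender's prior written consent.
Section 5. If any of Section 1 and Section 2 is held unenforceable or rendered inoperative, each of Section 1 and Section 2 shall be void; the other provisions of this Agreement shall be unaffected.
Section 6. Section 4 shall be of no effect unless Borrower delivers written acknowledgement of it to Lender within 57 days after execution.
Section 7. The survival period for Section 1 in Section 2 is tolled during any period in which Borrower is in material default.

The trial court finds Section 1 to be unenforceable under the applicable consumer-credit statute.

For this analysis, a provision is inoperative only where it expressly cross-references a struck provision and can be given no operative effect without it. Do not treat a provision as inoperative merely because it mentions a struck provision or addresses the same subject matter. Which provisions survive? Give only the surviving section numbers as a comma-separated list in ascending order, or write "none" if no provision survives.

4, 5, 6

Section 1 is struck. The only function of Section 2 is the survival period for Section 1, so it cannot stand once Section 1 is removed. Section 3 has no operative effect of its own apart from Section 2 and is therefore inoperative. Section 7 does nothing except set the tolling of the survival period for Section 1 by reference to Section 2; with Section 2 gone it has no independent effect and is inoperative. Although Section 4 refers to Section 7, its operative terms do not depend on Section 7, so it remains in effect. Section 5 declares Section 1 and Section 2 mutually dependent; since one of them has fallen, all of them are of no effect. The remainder continues in force under Section 5. The provisions still in force are Section 4, Section 5, and Section 6.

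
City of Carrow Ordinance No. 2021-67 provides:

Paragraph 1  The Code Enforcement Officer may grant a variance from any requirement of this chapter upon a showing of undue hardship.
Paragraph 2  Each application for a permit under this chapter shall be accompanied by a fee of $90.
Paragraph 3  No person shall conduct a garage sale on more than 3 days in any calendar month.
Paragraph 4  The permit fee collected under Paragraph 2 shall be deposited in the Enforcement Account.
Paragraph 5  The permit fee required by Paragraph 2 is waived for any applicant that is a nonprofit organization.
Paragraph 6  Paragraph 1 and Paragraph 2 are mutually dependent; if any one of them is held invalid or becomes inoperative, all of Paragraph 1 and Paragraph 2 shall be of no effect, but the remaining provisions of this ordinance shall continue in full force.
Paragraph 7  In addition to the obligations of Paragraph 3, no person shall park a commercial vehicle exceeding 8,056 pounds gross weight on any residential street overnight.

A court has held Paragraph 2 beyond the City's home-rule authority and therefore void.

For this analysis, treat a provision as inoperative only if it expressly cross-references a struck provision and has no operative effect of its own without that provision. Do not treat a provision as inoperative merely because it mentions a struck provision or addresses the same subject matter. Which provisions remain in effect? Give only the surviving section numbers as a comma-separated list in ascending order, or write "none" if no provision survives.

3, 6, 7

Paragraph 2 is struck. The whole of Paragraph 4 is the disposition of the permit fee, defined by reference to Paragraph 2, so Paragraph 4 cannot stand once Paragraph 2 is removed. Paragraph 5 has no operative effect of its own apart from Paragraph 2 and is therefore inoperative. Paragraph 6 declares Paragraph 1 and Paragraph 2 mutually dependent; since one of them has fallen, all of them are of no effect. That brings down Paragraph 1 as well. The remainder continues in force under Paragraph 6. The provisions still in force are Paragraph 3, Paragraph 6, and Paragraph 7.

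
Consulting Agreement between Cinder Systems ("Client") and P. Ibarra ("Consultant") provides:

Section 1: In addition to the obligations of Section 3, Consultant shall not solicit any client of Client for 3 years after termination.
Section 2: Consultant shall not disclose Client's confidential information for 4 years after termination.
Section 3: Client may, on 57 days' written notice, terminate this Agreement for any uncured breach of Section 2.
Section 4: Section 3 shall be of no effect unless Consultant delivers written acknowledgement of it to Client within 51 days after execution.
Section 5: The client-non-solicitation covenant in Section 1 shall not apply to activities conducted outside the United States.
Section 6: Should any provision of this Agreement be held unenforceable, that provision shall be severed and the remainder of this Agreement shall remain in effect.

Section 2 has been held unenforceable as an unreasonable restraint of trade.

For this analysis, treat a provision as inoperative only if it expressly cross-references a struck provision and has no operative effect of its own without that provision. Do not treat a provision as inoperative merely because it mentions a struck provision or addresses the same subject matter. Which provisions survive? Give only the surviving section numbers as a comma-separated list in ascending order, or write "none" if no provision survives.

1, 5, 6

Section 2 is struck. The only function of Section 3 is the termination right for breach of Section 2, so it cannot stand once Section 2 is removed. Section 4 has no operative effect of its own apart from Section 3 and is therefore inoperative. Section 1 mentions Section 3 but its own obligation stands independently of Section 3, so Section 1 is not affected. Section 6 is a severability clause and preserves every provision that can still be given independent effect. Section 1, Section 5, and Section 6 remain in effect.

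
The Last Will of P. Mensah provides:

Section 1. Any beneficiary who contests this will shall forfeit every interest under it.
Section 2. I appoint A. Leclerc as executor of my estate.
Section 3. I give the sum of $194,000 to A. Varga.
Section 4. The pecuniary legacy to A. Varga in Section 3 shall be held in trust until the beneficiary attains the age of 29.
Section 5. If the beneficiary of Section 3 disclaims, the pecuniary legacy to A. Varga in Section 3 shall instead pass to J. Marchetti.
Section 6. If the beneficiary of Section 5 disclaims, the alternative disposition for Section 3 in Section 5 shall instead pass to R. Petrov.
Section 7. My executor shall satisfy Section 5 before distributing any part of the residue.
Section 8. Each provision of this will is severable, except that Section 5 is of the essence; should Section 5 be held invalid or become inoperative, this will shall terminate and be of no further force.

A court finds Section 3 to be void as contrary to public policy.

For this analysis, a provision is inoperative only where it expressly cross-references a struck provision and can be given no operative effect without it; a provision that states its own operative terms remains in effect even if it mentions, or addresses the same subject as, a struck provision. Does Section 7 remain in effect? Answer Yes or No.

No

Section 3 is struck. Section 4 merely fixes the trust for Section 3; with Section 3 gone it has nothing to operate on and falls away. Section 5 has no operative effect of its own apart from Section 3 and is therefore inoperative. Section 6 merely fixes the alternative disposition for Section 5; with Section 5 gone it has nothing to operate on and falls away. Section 7 merely fixes the priority direction for Section 5; with Section 5 gone it has nothing to operate on and falls away. Section 8 makes Section 5 an essential term, and Section 5 has been rendered inoperative by the cascade; under Section 8, the entire will is therefore void. No provision of the will survives. Section 7 is among the inoperative provisions, so the answer is no.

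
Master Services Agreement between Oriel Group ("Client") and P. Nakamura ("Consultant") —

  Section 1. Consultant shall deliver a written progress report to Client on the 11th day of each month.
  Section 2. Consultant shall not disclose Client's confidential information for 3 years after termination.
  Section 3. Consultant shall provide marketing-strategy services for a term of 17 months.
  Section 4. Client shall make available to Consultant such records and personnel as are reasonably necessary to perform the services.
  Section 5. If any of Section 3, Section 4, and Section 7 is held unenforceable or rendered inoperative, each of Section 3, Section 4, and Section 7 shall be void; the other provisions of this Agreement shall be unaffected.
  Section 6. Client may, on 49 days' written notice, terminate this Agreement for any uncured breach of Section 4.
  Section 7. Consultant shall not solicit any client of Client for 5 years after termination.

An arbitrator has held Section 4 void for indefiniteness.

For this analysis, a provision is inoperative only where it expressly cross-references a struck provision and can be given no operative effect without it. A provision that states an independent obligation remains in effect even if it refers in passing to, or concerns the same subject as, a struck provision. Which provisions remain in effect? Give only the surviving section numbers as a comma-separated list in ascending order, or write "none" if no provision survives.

1, 2, 5

Section 4 is struck. Section 6 operates only by reference to Section 4, so it falls with Section 4. Section 5 declares Section 3, Section 4, and Section 7 mutually dependent; since one of them has fallen, all of them are of no effect. That brings down Section 3 and Section 7 as well. The remainder continues in force under Section 5. That leaves Section 1, Section 2, and Section 5 in effect.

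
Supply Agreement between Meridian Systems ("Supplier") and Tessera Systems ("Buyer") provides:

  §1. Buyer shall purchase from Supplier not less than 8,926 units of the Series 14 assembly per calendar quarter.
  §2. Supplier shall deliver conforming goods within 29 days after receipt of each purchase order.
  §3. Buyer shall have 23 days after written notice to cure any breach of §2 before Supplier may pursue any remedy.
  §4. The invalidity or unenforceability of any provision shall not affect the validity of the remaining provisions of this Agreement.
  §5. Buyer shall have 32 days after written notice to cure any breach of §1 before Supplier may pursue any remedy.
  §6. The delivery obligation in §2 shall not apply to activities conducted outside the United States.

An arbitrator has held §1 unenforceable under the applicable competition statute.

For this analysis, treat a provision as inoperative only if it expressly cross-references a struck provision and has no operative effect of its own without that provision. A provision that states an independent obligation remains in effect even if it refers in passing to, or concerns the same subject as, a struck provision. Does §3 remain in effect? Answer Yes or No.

Yes

§1 is struck. The only function of §5 is the cure period for breach of §1, so it cannot stand once §1 is removed. Under the severability clause in §4, the remaining provisions continue in force. §2, §3, §4, and §6 remain in effect. §3 is among the surviving provisions, so the answer is yes.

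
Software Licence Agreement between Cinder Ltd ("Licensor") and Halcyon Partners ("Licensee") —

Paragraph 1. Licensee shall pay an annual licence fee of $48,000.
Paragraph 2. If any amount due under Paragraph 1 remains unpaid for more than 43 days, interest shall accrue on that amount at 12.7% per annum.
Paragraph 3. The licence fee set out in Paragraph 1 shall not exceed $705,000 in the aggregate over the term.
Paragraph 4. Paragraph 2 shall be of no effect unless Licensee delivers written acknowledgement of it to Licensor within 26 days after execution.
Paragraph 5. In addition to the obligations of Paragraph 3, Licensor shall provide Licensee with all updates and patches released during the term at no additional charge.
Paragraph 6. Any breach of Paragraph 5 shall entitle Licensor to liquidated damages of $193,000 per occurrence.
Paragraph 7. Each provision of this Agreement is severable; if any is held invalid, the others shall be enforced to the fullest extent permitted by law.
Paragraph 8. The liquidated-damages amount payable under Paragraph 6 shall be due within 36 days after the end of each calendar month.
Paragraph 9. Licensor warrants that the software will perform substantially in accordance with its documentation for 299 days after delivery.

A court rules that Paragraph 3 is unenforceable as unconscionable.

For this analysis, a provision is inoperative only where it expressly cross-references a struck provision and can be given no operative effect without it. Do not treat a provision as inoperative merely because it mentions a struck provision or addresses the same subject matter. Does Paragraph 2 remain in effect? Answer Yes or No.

Yes

Paragraph 3 is struck. Although Paragraph 5 refers to Paragraph 3, its operative terms do not depend on Paragraph 3, so it remains in effect. Nothing else in the Agreement is defined by reference to Paragraph 3. Paragraph 7 is a severability clause and preserves every provision that can still be given independent effect. Paragraph 1, Paragraph 2, Paragraph 4, Paragraph 5, Paragraph 6, Paragraph 7, Paragraph 8, and Paragraph 9 remain in effect. Paragraph 2 is among the surviving provisions, so the answer is yes.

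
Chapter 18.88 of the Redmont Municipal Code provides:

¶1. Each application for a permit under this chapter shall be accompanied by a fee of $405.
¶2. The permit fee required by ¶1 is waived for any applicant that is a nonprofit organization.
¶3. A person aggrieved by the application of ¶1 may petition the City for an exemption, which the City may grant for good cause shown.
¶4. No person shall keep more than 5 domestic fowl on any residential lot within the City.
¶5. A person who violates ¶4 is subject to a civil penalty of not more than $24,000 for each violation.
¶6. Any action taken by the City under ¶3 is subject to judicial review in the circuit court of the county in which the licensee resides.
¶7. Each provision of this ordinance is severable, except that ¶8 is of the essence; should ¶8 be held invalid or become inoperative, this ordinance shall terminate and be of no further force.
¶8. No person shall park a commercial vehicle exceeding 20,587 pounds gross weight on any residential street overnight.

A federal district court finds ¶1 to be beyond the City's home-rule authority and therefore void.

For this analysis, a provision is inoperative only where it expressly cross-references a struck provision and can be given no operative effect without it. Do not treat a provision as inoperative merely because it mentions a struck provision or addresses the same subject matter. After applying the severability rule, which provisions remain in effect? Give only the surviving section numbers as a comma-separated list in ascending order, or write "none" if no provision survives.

4, 5, 7, 8

¶1 is struck. ¶2 does nothing except set the nonprofit waiver of the permit fee by reference to ¶1; with ¶1 gone it has no independent effect and is inoperative. ¶3 operates only by reference to ¶1, so it falls with ¶1. ¶6 has no operative effect of its own apart from ¶3 and is therefore inoperative. ¶7 makes ¶8 an essential term, but ¶8 is unaffected, so the severability proviso in ¶7 preserves the remaining provisions. The provisions still in force are ¶4, ¶5, ¶7, and ¶8.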